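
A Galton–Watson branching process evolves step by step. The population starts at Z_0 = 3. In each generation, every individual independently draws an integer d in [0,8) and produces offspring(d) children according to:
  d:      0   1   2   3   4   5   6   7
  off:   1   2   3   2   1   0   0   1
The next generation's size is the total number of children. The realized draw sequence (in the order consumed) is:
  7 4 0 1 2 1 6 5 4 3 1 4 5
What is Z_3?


gen 0: Z_0=3, draws=[7, 4, 0], offspring=[1, 1, 1], Z_1=3
gen 1: Z_1=3, draws=[1, 2, 1], offspring=[2, 3, 2], Z_2=7
gen 2: Z_2=7, draws=[6, 5, 4, 3, 1, 4, 5], offspring=[0, 0, 1, 2, 2, 1, 0], Z_3=6

6


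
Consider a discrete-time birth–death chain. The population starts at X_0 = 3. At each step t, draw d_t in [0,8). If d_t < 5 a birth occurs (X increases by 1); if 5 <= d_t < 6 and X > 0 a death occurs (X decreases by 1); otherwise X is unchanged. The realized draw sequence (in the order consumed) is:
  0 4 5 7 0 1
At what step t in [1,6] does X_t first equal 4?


t=0: X=3, d=0 → birth, X_1=4
t=1: X=4, d=4 → birth, X_2=5
t=2: X=5, d=5 → death, X_3=4
t=3: X=4, d=7 → hold, X_4=4
t=4: X=4, d=0 → birth, X_5=5
t=5: X=5, d=1 → birth, X_6=6

1


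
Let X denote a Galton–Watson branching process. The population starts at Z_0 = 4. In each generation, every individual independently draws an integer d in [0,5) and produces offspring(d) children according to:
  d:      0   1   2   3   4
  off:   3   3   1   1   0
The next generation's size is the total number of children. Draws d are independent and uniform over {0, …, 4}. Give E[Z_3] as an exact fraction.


Outcome values over d=0..4: [3, 3, 1, 1, 0]
Σy = 8, Σy² = 20, M = 5
μ = 8/5 = 8/5,  σ² = 20/5 − (8/5)² = 36/25
E[Z_0] = 4
E[Z_1] = 8/5·E[Z_0] = 32/5
E[Z_2] = 8/5·E[Z_1] = 256/25
E[Z_3] = 8/5·E[Z_2] = 2048/125

2048/125


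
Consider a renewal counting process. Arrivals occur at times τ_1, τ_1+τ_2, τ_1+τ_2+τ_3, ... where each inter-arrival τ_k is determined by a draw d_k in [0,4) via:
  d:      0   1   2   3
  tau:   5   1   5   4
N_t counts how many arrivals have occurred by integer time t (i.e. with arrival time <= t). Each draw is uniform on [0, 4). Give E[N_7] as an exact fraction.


Inter-arrival values over d=0..3: [5, 1, 5, 4]
Each d has probability 1/4, so the pmf of τ is: f(1) = 1/4, f(4) = 1/4, f(5) = 1/2
Renewal equation for m(n) = E[N_n]: condition on τ_1 = k (if k <= n, one arrival plus a fresh copy on the remaining n−k steps): m(n) = F(n) + Σ_{k<=n} f(k)·m(n−k), where F(n) = P(τ <= n) and m(0) = 0
m(1) = F(1) = 1/4
m(2) = F(2) + f(1)·m(1) = 1/4 + 1/4·1/4 = 5/16
m(3) = F(3) + f(1)·m(2) = 1/4 + 1/4·5/16 = 21/64
m(4) = F(4) + f(1)·m(3) = 1/2 + 1/4·21/64 = 149/256
m(5) = F(5) + f(1)·m(4) + f(4)·m(1) = 1 + 1/4·149/256 + 1/4·1/4 = 1237/1024
m(6) = F(6) + f(1)·m(5) + f(4)·m(2) + f(5)·m(1) = 1 + 1/4·1237/1024 + 1/4·5/16 + 1/2·1/4 = 6165/4096
m(7) = F(7) + f(1)·m(6) + f(4)·m(3) + f(5)·m(2) = 1 + 1/4·6165/4096 + 1/4·21/64 + 1/2·5/16 = 26453/16384
E[N_7] = m(7) = 26453/16384

26453/16384


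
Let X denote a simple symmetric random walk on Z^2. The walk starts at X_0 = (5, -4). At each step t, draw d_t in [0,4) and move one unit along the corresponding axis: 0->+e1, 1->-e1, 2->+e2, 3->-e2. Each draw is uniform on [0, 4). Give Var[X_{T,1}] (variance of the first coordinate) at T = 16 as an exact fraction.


8

Outcome values over d=0..3: [1, -1, 0, 0]
Σy = 0, Σy² = 2, M = 4
μ = 0/4 = 0,  σ² = 2/4 − (0)² = 1/2
Independent increments: Var[X_16] = 16·σ² = 16·(1/2) = 8


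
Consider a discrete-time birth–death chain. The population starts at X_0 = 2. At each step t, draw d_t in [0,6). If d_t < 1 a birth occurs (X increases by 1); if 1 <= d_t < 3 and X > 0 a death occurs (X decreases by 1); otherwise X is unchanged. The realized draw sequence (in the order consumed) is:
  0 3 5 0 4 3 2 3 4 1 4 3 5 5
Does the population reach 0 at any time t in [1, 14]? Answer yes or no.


t=0: X=2, d=0 → birth, X_1=3
t=1: X=3, d=3 → hold, X_2=3
t=2: X=3, d=5 → hold, X_3=3
t=3: X=3, d=0 → birth, X_4=4
t=4: X=4, d=4 → hold, X_5=4
t=5: X=4, d=3 → hold, X_6=4
t=6: X=4, d=2 → death, X_7=3
t=7: X=3, d=3 → hold, X_8=3
t=8: X=3, d=4 → hold, X_9=3
t=9: X=3, d=1 → death, X_10=2
t=10: X=2, d=4 → hold, X_11=2
t=11: X=2, d=3 → hold, X_12=2
t=12: X=2, d=5 → hold, X_13=2
t=13: X=2, d=5 → hold, X_14=2

no


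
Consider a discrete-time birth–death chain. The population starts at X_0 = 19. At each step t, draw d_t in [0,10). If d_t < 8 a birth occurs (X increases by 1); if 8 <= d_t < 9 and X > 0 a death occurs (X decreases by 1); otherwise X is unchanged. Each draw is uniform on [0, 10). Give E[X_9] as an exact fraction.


253/10

X can drop by at most 1 per step and X_0 = 19 > T = 9, so X_t >= 19 − t >= 10 > 0 for every t <= 9: the floor at 0 (the 'and X > 0' condition) never binds. Hence X_9 = X_0 + Σ_{t<9} Y_t with i.i.d. increments Y_t = y(d_t) ∈ {+1, −1, 0}.
Outcome values over d=0..9: [1, 1, 1, 1, 1, 1, 1, 1, -1, 0]
Σy = 7, Σy² = 9, M = 10
μ = 7/10 = 7/10,  σ² = 9/10 − (7/10)² = 41/100
E[X_9] = 19 + 9·(7/10) = 253/10


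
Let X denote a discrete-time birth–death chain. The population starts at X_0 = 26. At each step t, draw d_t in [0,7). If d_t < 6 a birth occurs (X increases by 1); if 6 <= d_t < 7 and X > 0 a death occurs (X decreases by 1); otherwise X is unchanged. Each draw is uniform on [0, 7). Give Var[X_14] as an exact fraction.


X can drop by at most 1 per step and X_0 = 26 > T = 14, so X_t >= 26 − t >= 12 > 0 for every t <= 14: the floor at 0 (the 'and X > 0' condition) never binds. Hence X_14 = X_0 + Σ_{t<14} Y_t with i.i.d. increments Y_t = y(d_t) ∈ {+1, −1, 0}.
Outcome values over d=0..6: [1, 1, 1, 1, 1, 1, -1]
Σy = 5, Σy² = 7, M = 7
μ = 5/7 = 5/7,  σ² = 7/7 − (5/7)² = 24/49
Independent increments: Var[X_14] = 14·σ² = 14·(24/49) = 48/7

48/7


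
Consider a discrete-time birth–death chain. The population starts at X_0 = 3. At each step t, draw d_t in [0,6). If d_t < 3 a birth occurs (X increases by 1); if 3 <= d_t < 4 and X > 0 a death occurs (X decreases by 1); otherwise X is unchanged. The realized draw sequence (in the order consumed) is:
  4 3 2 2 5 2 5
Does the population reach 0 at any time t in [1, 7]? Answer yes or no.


no

t=0: X=3, d=4 → hold, X_1=3
t=1: X=3, d=3 → death, X_2=2
t=2: X=2, d=2 → birth, X_3=3
t=3: X=3, d=2 → birth, X_4=4
t=4: X=4, d=5 → hold, X_5=4
t=5: X=4, d=2 → birth, X_6=5
t=6: X=5, d=5 → hold, X_7=5


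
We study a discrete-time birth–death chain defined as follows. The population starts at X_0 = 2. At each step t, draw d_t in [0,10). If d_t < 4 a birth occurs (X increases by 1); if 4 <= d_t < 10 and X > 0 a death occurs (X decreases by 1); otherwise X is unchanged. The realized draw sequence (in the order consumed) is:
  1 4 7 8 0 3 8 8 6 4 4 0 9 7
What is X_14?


0

t=0: X=2, d=1 → birth, X_1=3
t=1: X=3, d=4 → death, X_2=2
t=2: X=2, d=7 → death, X_3=1
t=3: X=1, d=8 → death, X_4=0
t=4: X=0, d=0 → birth, X_5=1
t=5: X=1, d=3 → birth, X_6=2
t=6: X=2, d=8 → death, X_7=1
t=7: X=1, d=8 → death, X_8=0
t=8: X=0, d=6 → hold, X_9=0
t=9: X=0, d=4 → hold, X_10=0
t=10: X=0, d=4 → hold, X_11=0
t=11: X=0, d=0 → birth, X_12=1
t=12: X=1, d=9 → death, X_13=0
t=13: X=0, d=7 → hold, X_14=0


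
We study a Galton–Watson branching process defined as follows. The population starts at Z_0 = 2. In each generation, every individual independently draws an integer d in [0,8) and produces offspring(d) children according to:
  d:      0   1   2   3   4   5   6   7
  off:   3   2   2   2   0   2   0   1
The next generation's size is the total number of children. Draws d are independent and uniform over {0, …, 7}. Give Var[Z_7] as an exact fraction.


1501011/2048

Outcome values over d=0..7: [3, 2, 2, 2, 0, 2, 0, 1]
Σy = 12, Σy² = 26, M = 8
μ = 12/8 = 3/2,  σ² = 26/8 − (3/2)² = 1
V_0 = 0, E_0 = 2
V_1 = 1·E_0 + (3/2)²·V_0 = 2;  E_1 = 3
V_2 = 1·E_1 + (3/2)²·V_1 = 15/2;  E_2 = 9/2
V_3 = 1·E_2 + (3/2)²·V_2 = 171/8;  E_3 = 27/4
V_4 = 1·E_3 + (3/2)²·V_3 = 1755/32;  E_4 = 81/8
V_5 = 1·E_4 + (3/2)²·V_4 = 17091/128;  E_5 = 243/16
V_6 = 1·E_5 + (3/2)²·V_5 = 161595/512;  E_6 = 729/32
V_7 = 1·E_6 + (3/2)²·V_6 = 1501011/2048;  E_7 = 2187/64


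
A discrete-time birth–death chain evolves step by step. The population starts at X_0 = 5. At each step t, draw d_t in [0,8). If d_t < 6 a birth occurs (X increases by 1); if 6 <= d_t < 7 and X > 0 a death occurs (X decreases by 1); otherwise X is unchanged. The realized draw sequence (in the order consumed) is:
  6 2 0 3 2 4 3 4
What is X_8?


11

t=0: X=5, d=6 → death, X_1=4
t=1: X=4, d=2 → birth, X_2=5
t=2: X=5, d=0 → birth, X_3=6
t=3: X=6, d=3 → birth, X_4=7
t=4: X=7, d=2 → birth, X_5=8
t=5: X=8, d=4 → birth, X_6=9
t=6: X=9, d=3 → birth, X_7=10
t=7: X=10, d=4 → birth, X_8=11


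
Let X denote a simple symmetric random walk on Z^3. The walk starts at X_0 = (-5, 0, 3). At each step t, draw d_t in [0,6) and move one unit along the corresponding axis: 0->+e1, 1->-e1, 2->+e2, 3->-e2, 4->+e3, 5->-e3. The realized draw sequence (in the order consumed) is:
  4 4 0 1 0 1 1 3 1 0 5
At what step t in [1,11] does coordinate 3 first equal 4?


1

t=0: X=(-5, 0, 3), d=4 → +e3, X_1=(-5, 0, 4)
t=1: X=(-5, 0, 4), d=4 → +e3, X_2=(-5, 0, 5)
t=2: X=(-5, 0, 5), d=0 → +e1, X_3=(-4, 0, 5)
t=3: X=(-4, 0, 5), d=1 → -e1, X_4=(-5, 0, 5)
t=4: X=(-5, 0, 5), d=0 → +e1, X_5=(-4, 0, 5)
t=5: X=(-4, 0, 5), d=1 → -e1, X_6=(-5, 0, 5)
t=6: X=(-5, 0, 5), d=1 → -e1, X_7=(-6, 0, 5)
t=7: X=(-6, 0, 5), d=3 → -e2, X_8=(-6, -1, 5)
t=8: X=(-6, -1, 5), d=1 → -e1, X_9=(-7, -1, 5)
t=9: X=(-7, -1, 5), d=0 → +e1, X_10=(-6, -1, 5)
t=10: X=(-6, -1, 5), d=5 → -e3, X_11=(-6, -1, 4)


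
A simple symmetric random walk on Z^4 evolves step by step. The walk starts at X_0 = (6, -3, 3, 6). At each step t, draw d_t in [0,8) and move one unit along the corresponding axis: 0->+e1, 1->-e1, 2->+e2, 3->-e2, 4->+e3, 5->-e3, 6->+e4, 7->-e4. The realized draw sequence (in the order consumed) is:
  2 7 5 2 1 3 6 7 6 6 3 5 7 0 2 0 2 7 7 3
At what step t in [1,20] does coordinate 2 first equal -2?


t=0: X=(6, -3, 3, 6), d=2 → +e2, X_1=(6, -2, 3, 6)
t=1: X=(6, -2, 3, 6), d=7 → -e4, X_2=(6, -2, 3, 5)
t=2: X=(6, -2, 3, 5), d=5 → -e3, X_3=(6, -2, 2, 5)
t=3: X=(6, -2, 2, 5), d=2 → +e2, X_4=(6, -1, 2, 5)
t=4: X=(6, -1, 2, 5), d=1 → -e1, X_5=(5, -1, 2, 5)
t=5: X=(5, -1, 2, 5), d=3 → -e2, X_6=(5, -2, 2, 5)
t=6: X=(5, -2, 2, 5), d=6 → +e4, X_7=(5, -2, 2, 6)
t=7: X=(5, -2, 2, 6), d=7 → -e4, X_8=(5, -2, 2, 5)
t=8: X=(5, -2, 2, 5), d=6 → +e4, X_9=(5, -2, 2, 6)
t=9: X=(5, -2, 2, 6), d=6 → +e4, X_10=(5, -2, 2, 7)
t=10: X=(5, -2, 2, 7), d=3 → -e2, X_11=(5, -3, 2, 7)
t=11: X=(5, -3, 2, 7), d=5 → -e3, X_12=(5, -3, 1, 7)
t=12: X=(5, -3, 1, 7), d=7 → -e4, X_13=(5, -3, 1, 6)
t=13: X=(5, -3, 1, 6), d=0 → +e1, X_14=(6, -3, 1, 6)
t=14: X=(6, -3, 1, 6), d=2 → +e2, X_15=(6, -2, 1, 6)
t=15: X=(6, -2, 1, 6), d=0 → +e1, X_16=(7, -2, 1, 6)
t=16: X=(7, -2, 1, 6), d=2 → +e2, X_17=(7, -1, 1, 6)
t=17: X=(7, -1, 1, 6), d=7 → -e4, X_18=(7, -1, 1, 5)
t=18: X=(7, -1, 1, 5), d=7 → -e4, X_19=(7, -1, 1, 4)
t=19: X=(7, -1, 1, 4), d=3 → -e2, X_20=(7, -2, 1, 4)

1


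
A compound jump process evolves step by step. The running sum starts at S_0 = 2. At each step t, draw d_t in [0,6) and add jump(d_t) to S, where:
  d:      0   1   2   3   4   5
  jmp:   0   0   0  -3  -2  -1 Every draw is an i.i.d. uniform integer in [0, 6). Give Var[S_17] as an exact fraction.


Outcome values over d=0..5: [0, 0, 0, -3, -2, -1]
Σy = -6, Σy² = 14, M = 6
μ = -6/6 = -1,  σ² = 14/6 − (-1)² = 4/3
Independent increments: Var[S_17] = 17·σ² = 17·(4/3) = 68/3

68/3


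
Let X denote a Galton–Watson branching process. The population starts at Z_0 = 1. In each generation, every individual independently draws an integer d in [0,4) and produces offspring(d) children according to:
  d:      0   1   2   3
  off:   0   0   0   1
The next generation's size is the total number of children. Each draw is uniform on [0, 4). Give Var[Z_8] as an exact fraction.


Outcome values over d=0..3: [0, 0, 0, 1]
Σy = 1, Σy² = 1, M = 4
μ = 1/4 = 1/4,  σ² = 1/4 − (1/4)² = 3/16
V_0 = 0, E_0 = 1
V_1 = 3/16·E_0 + (1/4)²·V_0 = 3/16;  E_1 = 1/4
V_2 = 3/16·E_1 + (1/4)²·V_1 = 15/256;  E_2 = 1/16
V_3 = 3/16·E_2 + (1/4)²·V_2 = 63/4096;  E_3 = 1/64
V_4 = 3/16·E_3 + (1/4)²·V_3 = 255/65536;  E_4 = 1/256
V_5 = 3/16·E_4 + (1/4)²·V_4 = 1023/1048576;  E_5 = 1/1024
V_6 = 3/16·E_5 + (1/4)²·V_5 = 4095/16777216;  E_6 = 1/4096
V_7 = 3/16·E_6 + (1/4)²·V_6 = 16383/268435456;  E_7 = 1/16384
V_8 = 3/16·E_7 + (1/4)²·V_7 = 65535/4294967296;  E_8 = 1/65536

65535/4294967296


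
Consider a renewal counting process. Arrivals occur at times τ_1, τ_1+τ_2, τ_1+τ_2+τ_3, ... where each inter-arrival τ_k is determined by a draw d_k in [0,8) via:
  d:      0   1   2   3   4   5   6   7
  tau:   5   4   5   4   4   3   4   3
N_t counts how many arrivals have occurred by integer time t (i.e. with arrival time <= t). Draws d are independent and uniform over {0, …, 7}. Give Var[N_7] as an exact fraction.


Inter-arrival values over d=0..7: [5, 4, 5, 4, 4, 3, 4, 3]
Each d has probability 1/8, so the pmf of τ is: f(3) = 1/4, f(4) = 1/2, f(5) = 1/4
Let p_n(j) = P(N_n = j), with p_0 = [1]. Condition on τ_1: p_n(0) = P(τ > n), and for j >= 1, p_n(j) = Σ_{k<=n} f(k)·p_{n−k}(j−1)
p_1 = [1]  (j = 0)
p_2 = [1]  (j = 0)
p_3 = [3/4, 1/4]  (j = 0..1)
p_4 = [1/4, 3/4]  (j = 0..1)
p_5 = [0, 1]  (j = 0..1)
p_6 = [0, 15/16, 1/16]  (j = 0..2)
p_7 = [0, 11/16, 5/16]  (j = 0..2)
E[N_7] = Σ j·p_7(j) = 21/16;  E[N_7²] = Σ j²·p_7(j) = 31/16
Var[N_7] = 31/16 − (21/16)² = 55/256

55/256


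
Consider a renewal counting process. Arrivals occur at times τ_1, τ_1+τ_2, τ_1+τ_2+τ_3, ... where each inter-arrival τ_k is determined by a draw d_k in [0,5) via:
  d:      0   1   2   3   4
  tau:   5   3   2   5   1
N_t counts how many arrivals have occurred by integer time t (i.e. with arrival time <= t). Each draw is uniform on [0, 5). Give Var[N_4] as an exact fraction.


Inter-arrival values over d=0..4: [5, 3, 2, 5, 1]
Each d has probability 1/5, so the pmf of τ is: f(1) = 1/5, f(2) = 1/5, f(3) = 1/5, f(5) = 2/5
Let p_n(j) = P(N_n = j), with p_0 = [1]. Condition on τ_1: p_n(0) = P(τ > n), and for j >= 1, p_n(j) = Σ_{k<=n} f(k)·p_{n−k}(j−1)
p_1 = [4/5, 1/5]  (j = 0..1)
p_2 = [3/5, 9/25, 1/25]  (j = 0..2)
p_3 = [2/5, 12/25, 14/125, 1/125]  (j = 0..3)
p_4 = [2/5, 9/25, 26/125, 19/625, 1/625]  (j = 0..4)
E[N_4] = Σ j·p_4(j) = 546/625;  E[N_4²] = Σ j²·p_4(j) = 932/625
Var[N_4] = 932/625 − (546/625)² = 284384/390625

284384/390625


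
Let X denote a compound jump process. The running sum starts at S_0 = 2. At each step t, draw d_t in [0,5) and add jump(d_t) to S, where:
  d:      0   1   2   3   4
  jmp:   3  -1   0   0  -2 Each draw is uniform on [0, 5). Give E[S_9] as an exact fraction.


2

Outcome values over d=0..4: [3, -1, 0, 0, -2]
Σy = 0, Σy² = 14, M = 5
μ = 0/5 = 0,  σ² = 14/5 − (0)² = 14/5
E[S_9] = 2 + 9·(0) = 2


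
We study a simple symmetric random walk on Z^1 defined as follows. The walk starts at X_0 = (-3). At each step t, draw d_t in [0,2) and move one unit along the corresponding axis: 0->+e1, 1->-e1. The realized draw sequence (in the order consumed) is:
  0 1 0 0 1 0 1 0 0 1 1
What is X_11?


(-2)

t=0: X=(-3), d=0 → +e1, X_1=(-2)
t=1: X=(-2), d=1 → -e1, X_2=(-3)
t=2: X=(-3), d=0 → +e1, X_3=(-2)
t=3: X=(-2), d=0 → +e1, X_4=(-1)
t=4: X=(-1), d=1 → -e1, X_5=(-2)
t=5: X=(-2), d=0 → +e1, X_6=(-1)
t=6: X=(-1), d=1 → -e1, X_7=(-2)
t=7: X=(-2), d=0 → +e1, X_8=(-1)
t=8: X=(-1), d=0 → +e1, X_9=(0)
t=9: X=(0), d=1 → -e1, X_10=(-1)
t=10: X=(-1), d=1 → -e1, X_11=(-2)


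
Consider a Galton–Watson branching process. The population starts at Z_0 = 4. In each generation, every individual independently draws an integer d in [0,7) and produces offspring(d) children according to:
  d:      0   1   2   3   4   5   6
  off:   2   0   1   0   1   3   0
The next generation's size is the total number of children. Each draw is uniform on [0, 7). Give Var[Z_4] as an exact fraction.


Outcome values over d=0..6: [2, 0, 1, 0, 1, 3, 0]
Σy = 7, Σy² = 15, M = 7
μ = 7/7 = 1,  σ² = 15/7 − (1)² = 8/7
V_0 = 0, E_0 = 4
V_1 = 8/7·E_0 + (1)²·V_0 = 32/7;  E_1 = 4
V_2 = 8/7·E_1 + (1)²·V_1 = 64/7;  E_2 = 4
V_3 = 8/7·E_2 + (1)²·V_2 = 96/7;  E_3 = 4
V_4 = 8/7·E_3 + (1)²·V_3 = 128/7;  E_4 = 4

128/7


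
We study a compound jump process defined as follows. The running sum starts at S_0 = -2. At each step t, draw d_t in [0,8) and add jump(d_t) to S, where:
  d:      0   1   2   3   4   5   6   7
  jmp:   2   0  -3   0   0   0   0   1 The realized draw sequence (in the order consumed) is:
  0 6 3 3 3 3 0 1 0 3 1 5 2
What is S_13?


t=0: S=-2, d=0, jump=2, S_1=0
t=1: S=0, d=6, jump=0, S_2=0
t=2: S=0, d=3, jump=0, S_3=0
t=3: S=0, d=3, jump=0, S_4=0
t=4: S=0, d=3, jump=0, S_5=0
t=5: S=0, d=3, jump=0, S_6=0
t=6: S=0, d=0, jump=2, S_7=2
t=7: S=2, d=1, jump=0, S_8=2
t=8: S=2, d=0, jump=2, S_9=4
t=9: S=4, d=3, jump=0, S_10=4
t=10: S=4, d=1, jump=0, S_11=4
t=11: S=4, d=5, jump=0, S_12=4
t=12: S=4, d=2, jump=-3, S_13=1

1


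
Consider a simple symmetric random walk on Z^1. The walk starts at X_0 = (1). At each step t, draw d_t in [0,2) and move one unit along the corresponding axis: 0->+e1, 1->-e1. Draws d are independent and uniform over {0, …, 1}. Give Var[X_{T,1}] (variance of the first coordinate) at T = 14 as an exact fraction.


14

Outcome values over d=0..1: [1, -1]
Σy = 0, Σy² = 2, M = 2
μ = 0/2 = 0,  σ² = 2/2 − (0)² = 1
Independent increments: Var[X_14] = 14·σ² = 14·(1) = 14


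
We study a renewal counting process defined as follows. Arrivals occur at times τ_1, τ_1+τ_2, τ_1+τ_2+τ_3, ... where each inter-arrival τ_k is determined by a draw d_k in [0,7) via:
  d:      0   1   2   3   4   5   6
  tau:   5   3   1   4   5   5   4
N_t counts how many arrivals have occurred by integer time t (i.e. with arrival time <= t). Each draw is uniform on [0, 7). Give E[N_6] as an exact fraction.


Inter-arrival values over d=0..6: [5, 3, 1, 4, 5, 5, 4]
Each d has probability 1/7, so the pmf of τ is: f(1) = 1/7, f(3) = 1/7, f(4) = 2/7, f(5) = 3/7
Renewal equation for m(n) = E[N_n]: condition on τ_1 = k (if k <= n, one arrival plus a fresh copy on the remaining n−k steps): m(n) = F(n) + Σ_{k<=n} f(k)·m(n−k), where F(n) = P(τ <= n) and m(0) = 0
m(1) = F(1) = 1/7
m(2) = F(2) + f(1)·m(1) = 1/7 + 1/7·1/7 = 8/49
m(3) = F(3) + f(1)·m(2) = 2/7 + 1/7·8/49 = 106/343
m(4) = F(4) + f(1)·m(3) + f(3)·m(1) = 4/7 + 1/7·106/343 + 1/7·1/7 = 1527/2401
m(5) = F(5) + f(1)·m(4) + f(3)·m(2) + f(4)·m(1) = 1 + 1/7·1527/2401 + 1/7·8/49 + 2/7·1/7 = 19412/16807
m(6) = F(6) + f(1)·m(5) + f(3)·m(3) + f(4)·m(2) + f(5)·m(1) = 1 + 1/7·19412/16807 + 1/7·106/343 + 2/7·8/49 + 3/7·1/7 = 154946/117649
E[N_6] = m(6) = 154946/117649

154946/117649


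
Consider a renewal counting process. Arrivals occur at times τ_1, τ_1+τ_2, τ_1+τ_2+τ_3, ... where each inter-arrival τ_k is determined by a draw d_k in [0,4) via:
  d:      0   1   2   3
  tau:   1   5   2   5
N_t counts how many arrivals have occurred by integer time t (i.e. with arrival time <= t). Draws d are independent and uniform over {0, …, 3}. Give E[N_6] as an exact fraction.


Inter-arrival values over d=0..3: [1, 5, 2, 5]
Each d has probability 1/4, so the pmf of τ is: f(1) = 1/4, f(2) = 1/4, f(5) = 1/2
Renewal equation for m(n) = E[N_n]: condition on τ_1 = k (if k <= n, one arrival plus a fresh copy on the remaining n−k steps): m(n) = F(n) + Σ_{k<=n} f(k)·m(n−k), where F(n) = P(τ <= n) and m(0) = 0
m(1) = F(1) = 1/4
m(2) = F(2) + f(1)·m(1) = 1/2 + 1/4·1/4 = 9/16
m(3) = F(3) + f(1)·m(2) + f(2)·m(1) = 1/2 + 1/4·9/16 + 1/4·1/4 = 45/64
m(4) = F(4) + f(1)·m(3) + f(2)·m(2) = 1/2 + 1/4·45/64 + 1/4·9/16 = 209/256
m(5) = F(5) + f(1)·m(4) + f(2)·m(3) = 1 + 1/4·209/256 + 1/4·45/64 = 1413/1024
m(6) = F(6) + f(1)·m(5) + f(2)·m(4) + f(5)·m(1) = 1 + 1/4·1413/1024 + 1/4·209/256 + 1/2·1/4 = 6857/4096
E[N_6] = m(6) = 6857/4096

6857/4096


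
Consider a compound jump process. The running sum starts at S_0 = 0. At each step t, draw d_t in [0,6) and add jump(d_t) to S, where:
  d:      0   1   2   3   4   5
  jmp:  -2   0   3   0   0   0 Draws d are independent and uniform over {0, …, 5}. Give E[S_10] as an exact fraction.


Outcome values over d=0..5: [-2, 0, 3, 0, 0, 0]
Σy = 1, Σy² = 13, M = 6
μ = 1/6 = 1/6,  σ² = 13/6 − (1/6)² = 77/36
E[S_10] = 0 + 10·(1/6) = 5/3

5/3


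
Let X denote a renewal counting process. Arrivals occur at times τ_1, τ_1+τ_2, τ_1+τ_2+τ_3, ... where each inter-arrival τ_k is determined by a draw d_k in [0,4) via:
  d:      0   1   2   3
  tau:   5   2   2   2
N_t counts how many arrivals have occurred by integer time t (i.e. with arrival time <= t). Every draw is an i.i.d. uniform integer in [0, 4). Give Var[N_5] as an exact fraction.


63/256

Inter-arrival values over d=0..3: [5, 2, 2, 2]
Each d has probability 1/4, so the pmf of τ is: f(2) = 3/4, f(5) = 1/4
Let p_n(j) = P(N_n = j), with p_0 = [1]. Condition on τ_1: p_n(0) = P(τ > n), and for j >= 1, p_n(j) = Σ_{k<=n} f(k)·p_{n−k}(j−1)
p_1 = [1]  (j = 0)
p_2 = [1/4, 3/4]  (j = 0..1)
p_3 = [1/4, 3/4]  (j = 0..1)
p_4 = [1/4, 3/16, 9/16]  (j = 0..2)
p_5 = [0, 7/16, 9/16]  (j = 0..2)
E[N_5] = Σ j·p_5(j) = 25/16;  E[N_5²] = Σ j²·p_5(j) = 43/16
Var[N_5] = 43/16 − (25/16)² = 63/256


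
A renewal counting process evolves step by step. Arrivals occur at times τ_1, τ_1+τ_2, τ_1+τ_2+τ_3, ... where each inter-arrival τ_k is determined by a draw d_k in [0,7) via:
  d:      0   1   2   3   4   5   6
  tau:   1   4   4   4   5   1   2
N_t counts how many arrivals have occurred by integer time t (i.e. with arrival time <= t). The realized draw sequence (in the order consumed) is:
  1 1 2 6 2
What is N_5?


draw d_1=1: τ_1=4, arrival time A_1=4
draw d_2=1: τ_2=4, arrival time A_2=8
draw d_3=2: τ_3=4, arrival time A_3=12
draw d_4=6: τ_4=2, arrival time A_4=14
draw d_5=2: τ_5=4, arrival time A_5=18
N_t over t=0..5: 0:0 1:0 2:0 3:0 4:1 5:1

1


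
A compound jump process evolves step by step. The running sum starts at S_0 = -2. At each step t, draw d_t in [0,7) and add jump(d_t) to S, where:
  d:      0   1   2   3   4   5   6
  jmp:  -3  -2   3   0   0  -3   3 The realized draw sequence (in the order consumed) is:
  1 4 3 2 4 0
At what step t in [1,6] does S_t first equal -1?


4

t=0: S=-2, d=1, jump=-2, S_1=-4
t=1: S=-4, d=4, jump=0, S_2=-4
t=2: S=-4, d=3, jump=0, S_3=-4
t=3: S=-4, d=2, jump=3, S_4=-1
t=4: S=-1, d=4, jump=0, S_5=-1
t=5: S=-1, d=0, jump=-3, S_6=-4


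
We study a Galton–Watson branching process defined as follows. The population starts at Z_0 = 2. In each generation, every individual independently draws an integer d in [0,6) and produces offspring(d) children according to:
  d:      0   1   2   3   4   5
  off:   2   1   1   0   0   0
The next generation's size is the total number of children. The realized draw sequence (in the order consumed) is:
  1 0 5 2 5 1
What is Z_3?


1

gen 0: Z_0=2, draws=[1, 0], offspring=[1, 2], Z_1=3
gen 1: Z_1=3, draws=[5, 2, 5], offspring=[0, 1, 0], Z_2=1
gen 2: Z_2=1, draws=[1], offspring=[1], Z_3=1


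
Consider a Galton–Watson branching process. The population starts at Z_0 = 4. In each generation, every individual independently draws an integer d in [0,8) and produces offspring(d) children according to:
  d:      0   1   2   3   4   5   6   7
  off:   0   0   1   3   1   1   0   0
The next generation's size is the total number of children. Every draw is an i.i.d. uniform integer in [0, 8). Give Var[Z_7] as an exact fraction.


Outcome values over d=0..7: [0, 0, 1, 3, 1, 1, 0, 0]
Σy = 6, Σy² = 12, M = 8
μ = 6/8 = 3/4,  σ² = 12/8 − (3/4)² = 15/16
V_0 = 0, E_0 = 4
V_1 = 15/16·E_0 + (3/4)²·V_0 = 15/4;  E_1 = 3
V_2 = 15/16·E_1 + (3/4)²·V_1 = 315/64;  E_2 = 9/4
V_3 = 15/16·E_2 + (3/4)²·V_2 = 4995/1024;  E_3 = 27/16
V_4 = 15/16·E_3 + (3/4)²·V_3 = 70875/16384;  E_4 = 81/64
V_5 = 15/16·E_4 + (3/4)²·V_4 = 948915/262144;  E_5 = 243/256
V_6 = 15/16·E_5 + (3/4)²·V_5 = 12272715/4194304;  E_6 = 729/1024
V_7 = 15/16·E_6 + (3/4)²·V_6 = 155244195/67108864;  E_7 = 2187/4096

155244195/67108864


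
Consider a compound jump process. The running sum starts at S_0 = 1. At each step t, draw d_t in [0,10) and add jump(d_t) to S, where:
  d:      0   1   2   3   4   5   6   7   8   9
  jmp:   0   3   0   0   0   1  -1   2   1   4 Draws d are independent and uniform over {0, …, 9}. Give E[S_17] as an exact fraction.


18

Outcome values over d=0..9: [0, 3, 0, 0, 0, 1, -1, 2, 1, 4]
Σy = 10, Σy² = 32, M = 10
μ = 10/10 = 1,  σ² = 32/10 − (1)² = 11/5
E[S_17] = 1 + 17·(1) = 18


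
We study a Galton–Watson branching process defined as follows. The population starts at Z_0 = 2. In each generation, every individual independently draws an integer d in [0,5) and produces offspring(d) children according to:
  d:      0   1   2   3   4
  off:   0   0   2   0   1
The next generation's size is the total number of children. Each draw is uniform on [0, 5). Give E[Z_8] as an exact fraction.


13122/390625

Outcome values over d=0..4: [0, 0, 2, 0, 1]
Σy = 3, Σy² = 5, M = 5
μ = 3/5 = 3/5,  σ² = 5/5 − (3/5)² = 16/25
E[Z_0] = 2
E[Z_1] = 3/5·E[Z_0] = 6/5
E[Z_2] = 3/5·E[Z_1] = 18/25
E[Z_3] = 3/5·E[Z_2] = 54/125
E[Z_4] = 3/5·E[Z_3] = 162/625
E[Z_5] = 3/5·E[Z_4] = 486/3125
E[Z_6] = 3/5·E[Z_5] = 1458/15625
E[Z_7] = 3/5·E[Z_6] = 4374/78125
E[Z_8] = 3/5·E[Z_7] = 13122/390625


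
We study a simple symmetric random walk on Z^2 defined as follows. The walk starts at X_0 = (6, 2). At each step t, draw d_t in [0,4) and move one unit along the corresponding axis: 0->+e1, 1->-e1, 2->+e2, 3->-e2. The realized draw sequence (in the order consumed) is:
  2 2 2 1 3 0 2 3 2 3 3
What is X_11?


(6, 3)

t=0: X=(6, 2), d=2 → +e2, X_1=(6, 3)
t=1: X=(6, 3), d=2 → +e2, X_2=(6, 4)
t=2: X=(6, 4), d=2 → +e2, X_3=(6, 5)
t=3: X=(6, 5), d=1 → -e1, X_4=(5, 5)
t=4: X=(5, 5), d=3 → -e2, X_5=(5, 4)
t=5: X=(5, 4), d=0 → +e1, X_6=(6, 4)
t=6: X=(6, 4), d=2 → +e2, X_7=(6, 5)
t=7: X=(6, 5), d=3 → -e2, X_8=(6, 4)
t=8: X=(6, 4), d=2 → +e2, X_9=(6, 5)
t=9: X=(6, 5), d=3 → -e2, X_10=(6, 4)
t=10: X=(6, 4), d=3 → -e2, X_11=(6, 3)


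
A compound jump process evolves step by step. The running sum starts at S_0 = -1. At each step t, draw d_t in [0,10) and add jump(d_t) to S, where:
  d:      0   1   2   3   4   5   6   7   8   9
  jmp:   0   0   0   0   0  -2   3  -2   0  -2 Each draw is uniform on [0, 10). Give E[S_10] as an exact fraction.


-4

Outcome values over d=0..9: [0, 0, 0, 0, 0, -2, 3, -2, 0, -2]
Σy = -3, Σy² = 21, M = 10
μ = -3/10 = -3/10,  σ² = 21/10 − (-3/10)² = 201/100
E[S_10] = -1 + 10·(-3/10) = -4


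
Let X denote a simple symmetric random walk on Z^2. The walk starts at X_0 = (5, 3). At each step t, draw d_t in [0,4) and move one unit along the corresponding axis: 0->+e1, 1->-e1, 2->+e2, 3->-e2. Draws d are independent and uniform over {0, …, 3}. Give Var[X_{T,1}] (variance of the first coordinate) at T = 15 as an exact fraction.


15/2

Outcome values over d=0..3: [1, -1, 0, 0]
Σy = 0, Σy² = 2, M = 4
μ = 0/4 = 0,  σ² = 2/4 − (0)² = 1/2
Independent increments: Var[X_15] = 15·σ² = 15·(1/2) = 15/2


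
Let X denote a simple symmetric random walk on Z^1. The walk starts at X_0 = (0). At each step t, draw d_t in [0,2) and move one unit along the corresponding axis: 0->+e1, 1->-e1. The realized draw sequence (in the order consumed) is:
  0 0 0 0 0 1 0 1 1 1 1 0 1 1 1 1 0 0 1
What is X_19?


t=0: X=(0), d=0 → +e1, X_1=(1)
t=1: X=(1), d=0 → +e1, X_2=(2)
t=2: X=(2), d=0 → +e1, X_3=(3)
t=3: X=(3), d=0 → +e1, X_4=(4)
t=4: X=(4), d=0 → +e1, X_5=(5)
t=5: X=(5), d=1 → -e1, X_6=(4)
t=6: X=(4), d=0 → +e1, X_7=(5)
t=7: X=(5), d=1 → -e1, X_8=(4)
t=8: X=(4), d=1 → -e1, X_9=(3)
t=9: X=(3), d=1 → -e1, X_10=(2)
t=10: X=(2), d=1 → -e1, X_11=(1)
t=11: X=(1), d=0 → +e1, X_12=(2)
t=12: X=(2), d=1 → -e1, X_13=(1)
t=13: X=(1), d=1 → -e1, X_14=(0)
t=14: X=(0), d=1 → -e1, X_15=(-1)
t=15: X=(-1), d=1 → -e1, X_16=(-2)
t=16: X=(-2), d=0 → +e1, X_17=(-1)
t=17: X=(-1), d=0 → +e1, X_18=(0)
t=18: X=(0), d=1 → -e1, X_19=(-1)

(-1)


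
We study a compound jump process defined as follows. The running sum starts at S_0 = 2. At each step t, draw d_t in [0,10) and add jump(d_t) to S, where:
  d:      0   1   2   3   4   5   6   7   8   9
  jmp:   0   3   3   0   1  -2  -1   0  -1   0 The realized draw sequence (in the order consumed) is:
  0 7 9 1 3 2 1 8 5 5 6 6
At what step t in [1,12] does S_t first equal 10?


8

t=0: S=2, d=0, jump=0, S_1=2
t=1: S=2, d=7, jump=0, S_2=2
t=2: S=2, d=9, jump=0, S_3=2
t=3: S=2, d=1, jump=3, S_4=5
t=4: S=5, d=3, jump=0, S_5=5
t=5: S=5, d=2, jump=3, S_6=8
t=6: S=8, d=1, jump=3, S_7=11
t=7: S=11, d=8, jump=-1, S_8=10
t=8: S=10, d=5, jump=-2, S_9=8
t=9: S=8, d=5, jump=-2, S_10=6
t=10: S=6, d=6, jump=-1, S_11=5
t=11: S=5, d=6, jump=-1, S_12=4


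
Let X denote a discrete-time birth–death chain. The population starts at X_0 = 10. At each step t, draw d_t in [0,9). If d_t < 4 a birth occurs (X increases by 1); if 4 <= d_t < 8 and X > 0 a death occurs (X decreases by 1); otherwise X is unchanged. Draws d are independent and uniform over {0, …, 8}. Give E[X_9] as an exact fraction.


10

X can drop by at most 1 per step and X_0 = 10 > T = 9, so X_t >= 10 − t >= 1 > 0 for every t <= 9: the floor at 0 (the 'and X > 0' condition) never binds. Hence X_9 = X_0 + Σ_{t<9} Y_t with i.i.d. increments Y_t = y(d_t) ∈ {+1, −1, 0}.
Outcome values over d=0..8: [1, 1, 1, 1, -1, -1, -1, -1, 0]
Σy = 0, Σy² = 8, M = 9
μ = 0/9 = 0,  σ² = 8/9 − (0)² = 8/9
E[X_9] = 10 + 9·(0) = 10


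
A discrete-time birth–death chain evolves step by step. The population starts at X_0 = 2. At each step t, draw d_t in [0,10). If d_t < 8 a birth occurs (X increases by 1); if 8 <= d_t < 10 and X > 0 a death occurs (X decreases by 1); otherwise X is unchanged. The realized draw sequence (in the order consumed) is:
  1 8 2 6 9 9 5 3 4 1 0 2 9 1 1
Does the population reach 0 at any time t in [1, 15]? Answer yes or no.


no

t=0: X=2, d=1 → birth, X_1=3
t=1: X=3, d=8 → death, X_2=2
t=2: X=2, d=2 → birth, X_3=3
t=3: X=3, d=6 → birth, X_4=4
t=4: X=4, d=9 → death, X_5=3
t=5: X=3, d=9 → death, X_6=2
t=6: X=2, d=5 → birth, X_7=3
t=7: X=3, d=3 → birth, X_8=4
t=8: X=4, d=4 → birth, X_9=5
t=9: X=5, d=1 → birth, X_10=6
t=10: X=6, d=0 → birth, X_11=7
t=11: X=7, d=2 → birth, X_12=8
t=12: X=8, d=9 → death, X_13=7
t=13: X=7, d=1 → birth, X_14=8
t=14: X=8, d=1 → birth, X_15=9


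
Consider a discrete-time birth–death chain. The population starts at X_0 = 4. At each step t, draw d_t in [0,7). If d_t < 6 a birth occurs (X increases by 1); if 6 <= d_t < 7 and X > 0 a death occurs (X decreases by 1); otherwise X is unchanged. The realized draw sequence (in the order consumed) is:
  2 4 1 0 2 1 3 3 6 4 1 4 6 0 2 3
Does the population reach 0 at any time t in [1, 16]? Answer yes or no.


t=0: X=4, d=2 → birth, X_1=5
t=1: X=5, d=4 → birth, X_2=6
t=2: X=6, d=1 → birth, X_3=7
t=3: X=7, d=0 → birth, X_4=8
t=4: X=8, d=2 → birth, X_5=9
t=5: X=9, d=1 → birth, X_6=10
t=6: X=10, d=3 → birth, X_7=11
t=7: X=11, d=3 → birth, X_8=12
t=8: X=12, d=6 → death, X_9=11
t=9: X=11, d=4 → birth, X_10=12
t=10: X=12, d=1 → birth, X_11=13
t=11: X=13, d=4 → birth, X_12=14
t=12: X=14, d=6 → death, X_13=13
t=13: X=13, d=0 → birth, X_14=14
t=14: X=14, d=2 → birth, X_15=15
t=15: X=15, d=3 → birth, X_16=16

no


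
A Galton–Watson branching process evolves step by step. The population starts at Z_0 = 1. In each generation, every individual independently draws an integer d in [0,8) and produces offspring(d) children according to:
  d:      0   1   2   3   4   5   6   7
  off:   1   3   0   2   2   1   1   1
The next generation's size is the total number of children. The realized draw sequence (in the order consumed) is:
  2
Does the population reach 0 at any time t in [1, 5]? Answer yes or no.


gen 0: Z_0=1, draws=[2], offspring=[0], Z_1=0
gen 1: Z_1=0, draws=[], offspring=[], Z_2=0
gen 2: Z_2=0, draws=[], offspring=[], Z_3=0
gen 3: Z_3=0, draws=[], offspring=[], Z_4=0
gen 4: Z_4=0, draws=[], offspring=[], Z_5=0

yes


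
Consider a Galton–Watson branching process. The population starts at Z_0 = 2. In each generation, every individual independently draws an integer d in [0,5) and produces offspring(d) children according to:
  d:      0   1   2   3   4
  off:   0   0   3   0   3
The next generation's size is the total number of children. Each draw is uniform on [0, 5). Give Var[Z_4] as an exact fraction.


15653088/390625

Outcome values over d=0..4: [0, 0, 3, 0, 3]
Σy = 6, Σy² = 18, M = 5
μ = 6/5 = 6/5,  σ² = 18/5 − (6/5)² = 54/25
V_0 = 0, E_0 = 2
V_1 = 54/25·E_0 + (6/5)²·V_0 = 108/25;  E_1 = 12/5
V_2 = 54/25·E_1 + (6/5)²·V_1 = 7128/625;  E_2 = 72/25
V_3 = 54/25·E_2 + (6/5)²·V_2 = 353808/15625;  E_3 = 432/125
V_4 = 54/25·E_3 + (6/5)²·V_3 = 15653088/390625;  E_4 = 2592/625


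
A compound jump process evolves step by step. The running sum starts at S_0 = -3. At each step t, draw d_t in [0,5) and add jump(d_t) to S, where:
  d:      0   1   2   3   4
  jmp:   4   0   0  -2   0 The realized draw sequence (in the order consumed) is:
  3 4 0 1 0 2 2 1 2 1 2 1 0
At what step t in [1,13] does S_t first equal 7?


13

t=0: S=-3, d=3, jump=-2, S_1=-5
t=1: S=-5, d=4, jump=0, S_2=-5
t=2: S=-5, d=0, jump=4, S_3=-1
t=3: S=-1, d=1, jump=0, S_4=-1
t=4: S=-1, d=0, jump=4, S_5=3
t=5: S=3, d=2, jump=0, S_6=3
t=6: S=3, d=2, jump=0, S_7=3
t=7: S=3, d=1, jump=0, S_8=3
t=8: S=3, d=2, jump=0, S_9=3
t=9: S=3, d=1, jump=0, S_10=3
t=10: S=3, d=2, jump=0, S_11=3
t=11: S=3, d=1, jump=0, S_12=3
t=12: S=3, d=0, jump=4, S_13=7


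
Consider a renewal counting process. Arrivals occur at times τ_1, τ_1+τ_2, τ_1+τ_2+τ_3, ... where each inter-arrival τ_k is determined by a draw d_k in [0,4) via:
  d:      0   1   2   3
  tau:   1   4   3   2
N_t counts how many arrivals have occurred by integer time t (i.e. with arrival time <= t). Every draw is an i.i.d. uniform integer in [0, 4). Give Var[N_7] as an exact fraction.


Inter-arrival values over d=0..3: [1, 4, 3, 2]
Each d has probability 1/4, so the pmf of τ is: f(1) = 1/4, f(2) = 1/4, f(3) = 1/4, f(4) = 1/4
Let p_n(j) = P(N_n = j), with p_0 = [1]. Condition on τ_1: p_n(0) = P(τ > n), and for j >= 1, p_n(j) = Σ_{k<=n} f(k)·p_{n−k}(j−1)
p_1 = [3/4, 1/4]  (j = 0..1)
p_2 = [1/2, 7/16, 1/16]  (j = 0..2)
p_3 = [1/4, 9/16, 11/64, 1/64]  (j = 0..3)
p_4 = [0, 5/8, 5/16, 15/256, 1/256]  (j = 0..4)
p_5 = [0, 3/8, 15/32, 35/256, 19/1024, 1/1024]  (j = 0..5)
p_6 = [0, 3/16, 1/2, 65/256, 27/512, 23/4096, 1/4096]  (j = 0..6)
p_7 = [0, 1/16, 7/16, 93/256, 119/1024, 77/4096, 27/16384, 1/16384]  (j = 0..7)
E[N_7] = Σ j·p_7(j) = 42541/16384;  E[N_7²] = Σ j²·p_7(j) = 122449/16384
Var[N_7] = 122449/16384 − (42541/16384)² = 196467735/268435456

196467735/268435456


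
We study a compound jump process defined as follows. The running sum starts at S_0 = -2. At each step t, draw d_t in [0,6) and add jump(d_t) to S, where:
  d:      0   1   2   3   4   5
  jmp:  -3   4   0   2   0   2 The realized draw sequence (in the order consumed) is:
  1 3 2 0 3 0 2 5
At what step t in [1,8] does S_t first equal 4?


t=0: S=-2, d=1, jump=4, S_1=2
t=1: S=2, d=3, jump=2, S_2=4
t=2: S=4, d=2, jump=0, S_3=4
t=3: S=4, d=0, jump=-3, S_4=1
t=4: S=1, d=3, jump=2, S_5=3
t=5: S=3, d=0, jump=-3, S_6=0
t=6: S=0, d=2, jump=0, S_7=0
t=7: S=0, d=5, jump=2, S_8=2

2


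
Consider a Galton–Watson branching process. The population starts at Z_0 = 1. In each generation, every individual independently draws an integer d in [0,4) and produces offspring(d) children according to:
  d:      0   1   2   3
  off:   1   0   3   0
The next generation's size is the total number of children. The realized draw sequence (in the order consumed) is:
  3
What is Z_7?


gen 0: Z_0=1, draws=[3], offspring=[0], Z_1=0
gen 1: Z_1=0, draws=[], offspring=[], Z_2=0
gen 2: Z_2=0, draws=[], offspring=[], Z_3=0
gen 3: Z_3=0, draws=[], offspring=[], Z_4=0
gen 4: Z_4=0, draws=[], offspring=[], Z_5=0
gen 5: Z_5=0, draws=[], offspring=[], Z_6=0
gen 6: Z_6=0, draws=[], offspring=[], Z_7=0

0


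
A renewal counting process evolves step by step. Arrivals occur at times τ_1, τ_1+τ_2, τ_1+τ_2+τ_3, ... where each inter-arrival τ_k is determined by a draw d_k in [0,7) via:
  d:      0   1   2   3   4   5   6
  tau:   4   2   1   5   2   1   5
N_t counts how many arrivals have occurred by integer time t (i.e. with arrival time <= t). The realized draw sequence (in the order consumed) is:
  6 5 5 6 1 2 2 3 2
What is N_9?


draw d_1=6: τ_1=5, arrival time A_1=5
draw d_2=5: τ_2=1, arrival time A_2=6
draw d_3=5: τ_3=1, arrival time A_3=7
draw d_4=6: τ_4=5, arrival time A_4=12
draw d_5=1: τ_5=2, arrival time A_5=14
draw d_6=2: τ_6=1, arrival time A_6=15
draw d_7=2: τ_7=1, arrival time A_7=16
draw d_8=3: τ_8=5, arrival time A_8=21
draw d_9=2: τ_9=1, arrival time A_9=22
N_t over t=0..9: 0:0 1:0 2:0 3:0 4:0 5:1 6:2 7:3 8:3 9:3

3


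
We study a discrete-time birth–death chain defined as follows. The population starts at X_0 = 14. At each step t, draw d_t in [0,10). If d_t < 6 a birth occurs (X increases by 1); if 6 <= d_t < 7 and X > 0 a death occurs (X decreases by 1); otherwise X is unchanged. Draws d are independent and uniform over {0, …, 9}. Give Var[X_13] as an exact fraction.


X can drop by at most 1 per step and X_0 = 14 > T = 13, so X_t >= 14 − t >= 1 > 0 for every t <= 13: the floor at 0 (the 'and X > 0' condition) never binds. Hence X_13 = X_0 + Σ_{t<13} Y_t with i.i.d. increments Y_t = y(d_t) ∈ {+1, −1, 0}.
Outcome values over d=0..9: [1, 1, 1, 1, 1, 1, -1, 0, 0, 0]
Σy = 5, Σy² = 7, M = 10
μ = 5/10 = 1/2,  σ² = 7/10 − (1/2)² = 9/20
Independent increments: Var[X_13] = 13·σ² = 13·(9/20) = 117/20

117/20


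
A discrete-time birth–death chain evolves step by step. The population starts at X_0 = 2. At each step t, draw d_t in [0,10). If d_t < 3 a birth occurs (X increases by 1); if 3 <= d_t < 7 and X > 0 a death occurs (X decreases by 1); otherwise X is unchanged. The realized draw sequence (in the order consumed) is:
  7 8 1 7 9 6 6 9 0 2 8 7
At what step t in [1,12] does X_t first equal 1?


7

t=0: X=2, d=7 → hold, X_1=2
t=1: X=2, d=8 → hold, X_2=2
t=2: X=2, d=1 → birth, X_3=3
t=3: X=3, d=7 → hold, X_4=3
t=4: X=3, d=9 → hold, X_5=3
t=5: X=3, d=6 → death, X_6=2
t=6: X=2, d=6 → death, X_7=1
t=7: X=1, d=9 → hold, X_8=1
t=8: X=1, d=0 → birth, X_9=2
t=9: X=2, d=2 → birth, X_10=3
t=10: X=3, d=8 → hold, X_11=3
t=11: X=3, d=7 → hold, X_12=3


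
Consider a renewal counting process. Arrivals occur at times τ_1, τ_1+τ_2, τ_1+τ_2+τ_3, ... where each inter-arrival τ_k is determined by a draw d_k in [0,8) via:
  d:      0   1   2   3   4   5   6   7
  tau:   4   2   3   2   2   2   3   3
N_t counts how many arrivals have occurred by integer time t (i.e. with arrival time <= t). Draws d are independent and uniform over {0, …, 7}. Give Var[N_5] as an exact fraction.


15/64

Inter-arrival values over d=0..7: [4, 2, 3, 2, 2, 2, 3, 3]
Each d has probability 1/8, so the pmf of τ is: f(2) = 1/2, f(3) = 3/8, f(4) = 1/8
Let p_n(j) = P(N_n = j), with p_0 = [1]. Condition on τ_1: p_n(0) = P(τ > n), and for j >= 1, p_n(j) = Σ_{k<=n} f(k)·p_{n−k}(j−1)
p_1 = [1]  (j = 0)
p_2 = [1/2, 1/2]  (j = 0..1)
p_3 = [1/8, 7/8]  (j = 0..1)
p_4 = [0, 3/4, 1/4]  (j = 0..2)
p_5 = [0, 3/8, 5/8]  (j = 0..2)
E[N_5] = Σ j·p_5(j) = 13/8;  E[N_5²] = Σ j²·p_5(j) = 23/8
Var[N_5] = 23/8 − (13/8)² = 15/64


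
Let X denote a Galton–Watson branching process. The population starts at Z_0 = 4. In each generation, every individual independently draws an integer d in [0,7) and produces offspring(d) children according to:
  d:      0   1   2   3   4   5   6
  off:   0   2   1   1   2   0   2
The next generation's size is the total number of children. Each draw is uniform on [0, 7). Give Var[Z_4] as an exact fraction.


Outcome values over d=0..6: [0, 2, 1, 1, 2, 0, 2]
Σy = 8, Σy² = 14, M = 7
μ = 8/7 = 8/7,  σ² = 14/7 − (8/7)² = 34/49
V_0 = 0, E_0 = 4
V_1 = 34/49·E_0 + (8/7)²·V_0 = 136/49;  E_1 = 32/7
V_2 = 34/49·E_1 + (8/7)²·V_1 = 16320/2401;  E_2 = 256/49
V_3 = 34/49·E_2 + (8/7)²·V_2 = 1470976/117649;  E_3 = 2048/343
V_4 = 34/49·E_3 + (8/7)²·V_3 = 118026240/5764801;  E_4 = 16384/2401

118026240/5764801
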